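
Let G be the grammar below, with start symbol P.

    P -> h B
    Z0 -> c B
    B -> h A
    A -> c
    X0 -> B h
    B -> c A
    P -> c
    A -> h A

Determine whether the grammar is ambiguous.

Unambiguous

(Z0, X0 are unreachable from P, so their rules don't affect L(P).) The reachable rules are right-linear with at most one rule per (nonterminal, next-terminal) pair. Each input token forces the next rule, so parsing is deterministic.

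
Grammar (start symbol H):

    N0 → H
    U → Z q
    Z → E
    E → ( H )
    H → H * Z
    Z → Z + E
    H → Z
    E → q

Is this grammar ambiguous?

Unambiguous

Only H, Z, E are reachable from H; ignoring the rest: This is a standard precedence ladder (H over Z over E), with each level left-recursive on its own operator ('*' at H, '+' at Z). That structure is LR(1), hence unambiguous.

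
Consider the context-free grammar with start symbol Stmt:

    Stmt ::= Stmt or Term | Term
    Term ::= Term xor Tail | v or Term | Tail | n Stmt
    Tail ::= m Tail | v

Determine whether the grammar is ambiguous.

Ambiguous

Witness: v or v

Derivation 1: Stmt ⇒ Stmt or Term ⇒ Term or Term ⇒ Tail or Term ⇒ v or Term ⇒ v or Tail ⇒ v or v
Derivation 2: Stmt ⇒ Term ⇒ v or Term ⇒ v or Tail ⇒ v or v

Two distinct leftmost derivations for the same string.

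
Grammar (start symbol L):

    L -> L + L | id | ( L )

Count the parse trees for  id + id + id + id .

Parse trees for id + id + id + id:
  [L [L id] + [L [L id] + [L [L id] + [L id]]]]
  [L [L id] + [L [L [L id] + [L id]] + [L id]]]
  [L [L [L id] + [L id]] + [L [L id] + [L id]]]
  [L [L [L id] + [L [L id] + [L id]]] + [L id]]
  [L [L [L [L id] + [L id]] + [L id]] + [L id]]

5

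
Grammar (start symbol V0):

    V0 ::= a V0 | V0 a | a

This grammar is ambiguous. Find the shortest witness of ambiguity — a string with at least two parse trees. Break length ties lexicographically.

a a

length 1: no string has ≥2 trees
length 2: a a has 2 parse trees

Two derivations of a a:
  V0 ⇒ a V0 ⇒ a a
  V0 ⇒ V0 a ⇒ a a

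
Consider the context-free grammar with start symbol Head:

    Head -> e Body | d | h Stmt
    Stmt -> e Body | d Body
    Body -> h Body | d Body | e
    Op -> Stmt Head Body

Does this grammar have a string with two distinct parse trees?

Only Head, Stmt, Body are reachable from Head; ignoring the rest: Restricted to the reachable nonterminals, every rule has the form A → t or A → t B, and no two rules for the same A share a first terminal. The grammar encodes a DFA — one run per string.

Unambiguous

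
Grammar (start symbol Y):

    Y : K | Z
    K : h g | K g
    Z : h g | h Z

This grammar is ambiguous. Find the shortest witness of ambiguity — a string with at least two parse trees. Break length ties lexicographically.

length 2: h g has 2 parse trees

Two derivations of h g:
  Y ⇒ K ⇒ h g
  Y ⇒ Z ⇒ h g

h g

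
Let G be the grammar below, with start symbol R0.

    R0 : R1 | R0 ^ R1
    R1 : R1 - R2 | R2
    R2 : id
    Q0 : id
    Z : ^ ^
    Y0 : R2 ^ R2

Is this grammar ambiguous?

(Q0, Z, Y0 are unreachable from R0, so their rules don't affect L(R0).) R0 → R0 ^ R1 | R1  ;  R1 → R1 - R2 | R2  — a left-associative chain with R2 at the bottom. Each string factors uniquely by precedence.

Unambiguous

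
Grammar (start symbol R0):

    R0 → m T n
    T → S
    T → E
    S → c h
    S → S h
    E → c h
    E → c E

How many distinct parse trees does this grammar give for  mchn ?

2

Parse trees for mchn:
  [R0 m [T [S c h]] n]
  [R0 m [T [E c h]] n]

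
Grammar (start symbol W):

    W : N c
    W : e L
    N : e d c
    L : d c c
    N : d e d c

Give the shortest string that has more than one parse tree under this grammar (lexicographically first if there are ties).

length 4: e d c c has 2 parse trees

Two derivations of e d c c:
  W ⇒ N c ⇒ e d c c
  W ⇒ e L ⇒ e d c c

e d c c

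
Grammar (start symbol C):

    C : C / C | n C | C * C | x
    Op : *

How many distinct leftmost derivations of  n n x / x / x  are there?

9

Parse trees for n n x / x / x (showing first 6 of 9):
  [C [C n [C n [C x]]] / [C [C x] / [C x]]]
  [C [C [C n [C n [C x]]] / [C x]] / [C x]]
  [C [C n [C [C n [C x]] / [C x]]] / [C x]]
  [C [C n [C n [C [C x] / [C x]]]] / [C x]]
  [C n [C [C n [C x]] / [C [C x] / [C x]]]]
  [C n [C [C [C n [C x]] / [C x]] / [C x]]]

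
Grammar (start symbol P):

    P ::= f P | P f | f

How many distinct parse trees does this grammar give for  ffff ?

8

Parse trees for ffff:
  [P f [P f [P f [P f]]]]
  [P f [P f [P [P f] f]]]
  [P f [P [P f [P f]] f]]
  [P f [P [P [P f] f] f]]
  [P [P f [P f [P f]]] f]
  [P [P f [P [P f] f]] f]
  [P [P [P f [P f]] f] f]
  [P [P [P [P f] f] f] f]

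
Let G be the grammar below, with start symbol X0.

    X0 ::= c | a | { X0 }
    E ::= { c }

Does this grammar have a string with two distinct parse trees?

Unambiguous

Only X0 is reachable from X0; ignoring the rest: Each string is a nest of matched brackets around a single atom. An opening bracket forces the recursive rule; an atom forces the base rule.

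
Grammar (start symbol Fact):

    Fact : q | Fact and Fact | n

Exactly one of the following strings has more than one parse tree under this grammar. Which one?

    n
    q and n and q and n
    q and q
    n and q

q and n and q and n

n: 1 tree
q and n and q and n: 5 trees
q and q: 1 tree
n and q: 1 tree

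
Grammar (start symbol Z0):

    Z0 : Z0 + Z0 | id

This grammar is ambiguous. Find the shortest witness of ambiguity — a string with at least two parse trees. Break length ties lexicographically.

length 1: no string has ≥2 trees
length 3: no string has ≥2 trees
length 5: id + id + id has 2 parse trees

Two derivations of id + id + id:
  Z0 ⇒ Z0 + Z0 ⇒ Z0 + Z0 + Z0 ⇒ id + Z0 + Z0 ⇒ id + id + Z0 ⇒ id + id + id
  Z0 ⇒ Z0 + Z0 ⇒ id + Z0 ⇒ id + Z0 + Z0 ⇒ id + id + Z0 ⇒ id + id + id

id + id + id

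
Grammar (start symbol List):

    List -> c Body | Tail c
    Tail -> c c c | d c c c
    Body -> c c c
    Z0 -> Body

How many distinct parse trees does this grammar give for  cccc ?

2

Parse trees for cccc:
  [List c [Body c c c]]
  [List [Tail c c c] c]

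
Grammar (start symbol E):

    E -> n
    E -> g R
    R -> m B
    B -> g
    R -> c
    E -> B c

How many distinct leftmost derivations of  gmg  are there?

Parse trees for gmg:
  [E g [R m [B g]]]

1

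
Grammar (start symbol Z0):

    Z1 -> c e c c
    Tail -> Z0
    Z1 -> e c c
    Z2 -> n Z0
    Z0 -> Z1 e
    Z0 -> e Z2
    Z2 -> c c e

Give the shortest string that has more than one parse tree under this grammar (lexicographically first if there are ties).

length 4: e c c e has 2 parse trees

Two derivations of e c c e:
  Z0 ⇒ Z1 e ⇒ e c c e
  Z0 ⇒ e Z2 ⇒ e c c e

e c c e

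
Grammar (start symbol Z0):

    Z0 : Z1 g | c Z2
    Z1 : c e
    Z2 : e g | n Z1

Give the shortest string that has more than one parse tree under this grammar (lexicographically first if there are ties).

length 3: c e g has 2 parse trees

Two derivations of c e g:
  Z0 ⇒ Z1 g ⇒ c e g
  Z0 ⇒ c Z2 ⇒ c e g

c e g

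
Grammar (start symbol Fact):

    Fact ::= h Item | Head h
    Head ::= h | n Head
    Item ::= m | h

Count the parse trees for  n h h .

Parse trees for n h h:
  [Fact [Head n [Head h]] h]

1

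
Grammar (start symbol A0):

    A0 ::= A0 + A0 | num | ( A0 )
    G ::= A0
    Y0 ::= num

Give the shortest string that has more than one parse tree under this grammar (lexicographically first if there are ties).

length 1: no string has ≥2 trees
length 3: no string has ≥2 trees
length 5: num + num + num has 2 parse trees

Two derivations of num + num + num:
  A0 ⇒ A0 + A0 ⇒ A0 + A0 + A0 ⇒ num + A0 + A0 ⇒ num + num + A0 ⇒ num + num + num
  A0 ⇒ A0 + A0 ⇒ num + A0 ⇒ num + A0 + A0 ⇒ num + num + A0 ⇒ num + num + num

num + num + num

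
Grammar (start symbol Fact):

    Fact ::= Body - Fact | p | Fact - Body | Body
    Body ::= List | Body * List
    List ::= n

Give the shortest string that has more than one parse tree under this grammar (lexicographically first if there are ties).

length 1: no string has ≥2 trees
length 3: n - n has 2 parse trees

Two derivations of n - n:
  Fact ⇒ Body - Fact ⇒ List - Fact ⇒ n - Fact ⇒ n - Body ⇒ n - List ⇒ n - n
  Fact ⇒ Fact - Body ⇒ Body - Body ⇒ List - Body ⇒ n - Body ⇒ n - List ⇒ n - n

n - n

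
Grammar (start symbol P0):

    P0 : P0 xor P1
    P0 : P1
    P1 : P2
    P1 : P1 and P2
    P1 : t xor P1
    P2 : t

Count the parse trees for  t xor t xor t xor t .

Parse trees for t xor t xor t xor t:
  [P0 [P0 [P1 [P2 t]]] xor [P1 t xor [P1 t xor [P1 [P2 t]]]]]
  [P0 [P0 [P0 [P1 [P2 t]]] xor [P1 [P2 t]]] xor [P1 t xor [P1 [P2 t]]]]
  [P0 [P0 [P1 t xor [P1 [P2 t]]]] xor [P1 t xor [P1 [P2 t]]]]
  [P0 [P0 [P0 [P1 [P2 t]]] xor [P1 t xor [P1 [P2 t]]]] xor [P1 [P2 t]]]
  [P0 [P0 [P0 [P0 [P1 [P2 t]]] xor [P1 [P2 t]]] xor [P1 [P2 t]]] xor [P1 [P2 t]]]
  [P0 [P0 [P0 [P1 t xor [P1 [P2 t]]]] xor [P1 [P2 t]]] xor [P1 [P2 t]]]
  [P0 [P0 [P1 t xor [P1 t xor [P1 [P2 t]]]]] xor [P1 [P2 t]]]
  [P0 [P1 t xor [P1 t xor [P1 t xor [P1 [P2 t]]]]]]

8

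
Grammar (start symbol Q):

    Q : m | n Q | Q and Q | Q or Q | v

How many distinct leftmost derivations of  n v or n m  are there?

Parse trees for n v or n m:
  [Q n [Q [Q v] or [Q n [Q m]]]]
  [Q [Q n [Q v]] or [Q n [Q m]]]

2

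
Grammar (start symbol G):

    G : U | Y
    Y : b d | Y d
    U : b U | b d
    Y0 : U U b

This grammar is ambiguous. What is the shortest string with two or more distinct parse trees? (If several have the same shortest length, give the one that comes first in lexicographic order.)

b d

length 2: b d has 2 parse trees

Two derivations of b d:
  G ⇒ U ⇒ b d
  G ⇒ Y ⇒ b d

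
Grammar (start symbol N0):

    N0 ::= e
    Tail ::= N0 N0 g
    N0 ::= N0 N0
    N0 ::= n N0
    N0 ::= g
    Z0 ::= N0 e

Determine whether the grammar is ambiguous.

Witness: e e e

Derivation 1: N0 ⇒ N0 N0 ⇒ e N0 ⇒ e N0 N0 ⇒ e e N0 ⇒ e e e
Derivation 2: N0 ⇒ N0 N0 ⇒ N0 N0 N0 ⇒ e N0 N0 ⇒ e e N0 ⇒ e e e

Two distinct leftmost derivations for the same string.

Ambiguous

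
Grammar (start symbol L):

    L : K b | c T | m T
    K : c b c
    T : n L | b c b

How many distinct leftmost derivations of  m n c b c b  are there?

Parse trees for m n c b c b:
  [L m [T n [L [K c b c] b]]]
  [L m [T n [L c [T b c b]]]]

2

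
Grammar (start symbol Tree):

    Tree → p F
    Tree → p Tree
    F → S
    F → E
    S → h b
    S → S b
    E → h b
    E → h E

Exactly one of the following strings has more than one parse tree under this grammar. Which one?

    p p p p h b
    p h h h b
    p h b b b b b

p p p p h b: 2 trees
p h h h b: 1 tree
p h b b b b b: 1 tree

p p p p h b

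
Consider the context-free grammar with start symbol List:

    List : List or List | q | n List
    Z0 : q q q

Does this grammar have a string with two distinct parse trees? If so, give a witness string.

Ambiguous

Witness: n q or q

Derivation 1: List ⇒ List or List ⇒ n List or List ⇒ n q or List ⇒ n q or q
Derivation 2: List ⇒ n List ⇒ n List or List ⇒ n q or List ⇒ n q or q

Two distinct leftmost derivations for the same string.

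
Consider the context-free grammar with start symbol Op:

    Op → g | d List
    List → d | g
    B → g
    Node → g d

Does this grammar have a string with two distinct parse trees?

Unambiguous

Only Op, List are reachable from Op; ignoring the rest: Each reachable nonterminal has at most one production per leading terminal, and all productions are right-linear; the derivation is determined token-by-token.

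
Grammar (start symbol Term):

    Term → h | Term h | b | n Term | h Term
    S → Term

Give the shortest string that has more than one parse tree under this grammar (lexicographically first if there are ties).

h h

length 1: no string has ≥2 trees
length 2: h h has 2 parse trees

Two derivations of h h:
  Term ⇒ Term h ⇒ h h
  Term ⇒ h Term ⇒ h h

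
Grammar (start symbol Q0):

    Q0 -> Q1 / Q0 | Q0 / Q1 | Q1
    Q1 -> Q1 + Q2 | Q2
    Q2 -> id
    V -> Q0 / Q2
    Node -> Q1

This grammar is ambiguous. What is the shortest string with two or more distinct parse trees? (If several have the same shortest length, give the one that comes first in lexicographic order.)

length 1: no string has ≥2 trees
length 3: id / id has 2 parse trees

Two derivations of id / id:
  Q0 ⇒ Q1 / Q0 ⇒ Q2 / Q0 ⇒ id / Q0 ⇒ id / Q1 ⇒ id / Q2 ⇒ id / id
  Q0 ⇒ Q0 / Q1 ⇒ Q1 / Q1 ⇒ Q2 / Q1 ⇒ id / Q1 ⇒ id / Q2 ⇒ id / id

id / id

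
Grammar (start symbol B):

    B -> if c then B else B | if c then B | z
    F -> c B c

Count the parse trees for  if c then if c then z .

Parse trees for if c then if c then z:
  [B if c then [B if c then [B z]]]

1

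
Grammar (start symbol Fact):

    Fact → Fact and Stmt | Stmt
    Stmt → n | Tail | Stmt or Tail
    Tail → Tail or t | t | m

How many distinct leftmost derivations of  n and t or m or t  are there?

2

Parse trees for n and t or m or t:
  [Fact [Fact [Stmt n]] and [Stmt [Stmt [Tail t]] or [Tail [Tail m] or t]]]
  [Fact [Fact [Stmt n]] and [Stmt [Stmt [Stmt [Tail t]] or [Tail m]] or [Tail t]]]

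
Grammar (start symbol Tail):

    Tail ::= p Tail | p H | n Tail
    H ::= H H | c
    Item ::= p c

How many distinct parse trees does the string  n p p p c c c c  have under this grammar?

5

Parse trees for n p p p c c c c:
  [Tail n [Tail p [Tail p [Tail p [H [H c] [H [H c] [H [H c] [H c]]]]]]]]
  [Tail n [Tail p [Tail p [Tail p [H [H c] [H [H [H c] [H c]] [H c]]]]]]]
  [Tail n [Tail p [Tail p [Tail p [H [H [H c] [H c]] [H [H c] [H c]]]]]]]
  [Tail n [Tail p [Tail p [Tail p [H [H [H c] [H [H c] [H c]]] [H c]]]]]]
  [Tail n [Tail p [Tail p [Tail p [H [H [H [H c] [H c]] [H c]] [H c]]]]]]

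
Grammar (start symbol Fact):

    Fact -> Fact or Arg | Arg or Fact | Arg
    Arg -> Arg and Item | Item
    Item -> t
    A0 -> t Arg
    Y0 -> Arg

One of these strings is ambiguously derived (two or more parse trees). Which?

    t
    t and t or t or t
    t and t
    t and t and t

t and t or t or t

t: 1 tree
t and t or t or t: 4 trees
t and t: 1 tree
t and t and t: 1 tree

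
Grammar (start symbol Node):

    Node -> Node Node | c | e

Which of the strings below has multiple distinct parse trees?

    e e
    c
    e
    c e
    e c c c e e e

e e: 1 tree
c: 1 tree
e: 1 tree
c e: 1 tree
e c c c e e e: 132 trees

e c c c e e e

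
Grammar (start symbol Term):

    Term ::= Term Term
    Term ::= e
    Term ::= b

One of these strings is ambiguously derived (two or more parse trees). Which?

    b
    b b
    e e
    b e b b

b e b b

b: 1 tree
b b: 1 tree
e e: 1 tree
b e b b: 5 trees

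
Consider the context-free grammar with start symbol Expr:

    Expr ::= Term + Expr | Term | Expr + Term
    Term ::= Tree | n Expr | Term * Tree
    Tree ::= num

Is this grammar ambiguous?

Witness: num + num

Derivation 1: Expr ⇒ Term + Expr ⇒ Tree + Expr ⇒ num + Expr ⇒ num + Term ⇒ num + Tree ⇒ num + num
Derivation 2: Expr ⇒ Expr + Term ⇒ Term + Term ⇒ Tree + Term ⇒ num + Term ⇒ num + Tree ⇒ num + num

Two distinct leftmost derivations for the same string.

Ambiguous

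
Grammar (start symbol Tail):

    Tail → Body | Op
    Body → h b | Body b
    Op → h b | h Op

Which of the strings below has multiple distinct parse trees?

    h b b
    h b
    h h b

h b b: 1 tree
h b: 2 trees
h h b: 1 tree

h b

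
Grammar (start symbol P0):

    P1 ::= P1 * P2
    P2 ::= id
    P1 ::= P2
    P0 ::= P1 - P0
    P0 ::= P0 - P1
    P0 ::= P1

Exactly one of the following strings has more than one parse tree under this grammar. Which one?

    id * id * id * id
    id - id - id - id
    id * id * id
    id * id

id * id * id * id: 1 tree
id - id - id - id: 8 trees
id * id * id: 1 tree
id * id: 1 tree

id - id - id - id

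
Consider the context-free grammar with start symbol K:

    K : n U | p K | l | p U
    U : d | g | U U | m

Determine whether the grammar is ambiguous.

Ambiguous

Witness: n d d d

Derivation 1: K ⇒ n U ⇒ n U U ⇒ n d U ⇒ n d U U ⇒ n d d U ⇒ n d d d
Derivation 2: K ⇒ n U ⇒ n U U ⇒ n U U U ⇒ n d U U ⇒ n d d U ⇒ n d d d

Two distinct leftmost derivations for the same string.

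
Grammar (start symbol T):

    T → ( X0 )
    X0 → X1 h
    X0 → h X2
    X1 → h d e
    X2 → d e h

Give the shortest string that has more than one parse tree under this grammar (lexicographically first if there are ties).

( h d e h )

length 6: ( h d e h ) has 2 parse trees

Two derivations of ( h d e h ):
  T ⇒ ( X0 ) ⇒ ( X1 h ) ⇒ ( h d e h )
  T ⇒ ( X0 ) ⇒ ( h X2 ) ⇒ ( h d e h )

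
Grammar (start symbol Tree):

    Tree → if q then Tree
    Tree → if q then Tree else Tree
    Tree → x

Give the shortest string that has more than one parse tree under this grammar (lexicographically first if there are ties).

length 1: no string has ≥2 trees
length 4: no string has ≥2 trees
length 6: no string has ≥2 trees
length 7: no string has ≥2 trees
length 9: if q then if q then x else x has 2 parse trees

Two derivations of if q then if q then x else x:
  Tree ⇒ if q then Tree ⇒ if q then if q then Tree else Tree ⇒ if q then if q then x else Tree ⇒ if q then if q then x else x
  Tree ⇒ if q then Tree else Tree ⇒ if q then if q then Tree else Tree ⇒ if q then if q then x else Tree ⇒ if q then if q then x else x

if q then if q then x else x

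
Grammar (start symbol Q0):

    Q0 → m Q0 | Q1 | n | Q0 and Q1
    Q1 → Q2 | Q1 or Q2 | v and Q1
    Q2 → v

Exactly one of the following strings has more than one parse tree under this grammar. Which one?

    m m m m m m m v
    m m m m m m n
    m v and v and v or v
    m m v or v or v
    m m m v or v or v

m m m m m m m v: 1 tree
m m m m m m n: 1 tree
m v and v and v or v: 12 trees
m m v or v or v: 1 tree
m m m v or v or v: 1 tree

m v and v and v or v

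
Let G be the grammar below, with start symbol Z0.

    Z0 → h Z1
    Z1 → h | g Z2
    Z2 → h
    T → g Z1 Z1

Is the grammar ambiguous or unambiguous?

Unambiguous

(T is unreachable from Z0, so its rules don't affect L(Z0).) The reachable rules are right-linear with at most one rule per (nonterminal, next-terminal) pair. Each input token forces the next rule, so parsing is deterministic.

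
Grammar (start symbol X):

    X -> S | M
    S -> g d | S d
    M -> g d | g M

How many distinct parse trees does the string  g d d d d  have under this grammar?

Parse trees for g d d d d:
  [X [S [S [S [S g d] d] d] d]]

1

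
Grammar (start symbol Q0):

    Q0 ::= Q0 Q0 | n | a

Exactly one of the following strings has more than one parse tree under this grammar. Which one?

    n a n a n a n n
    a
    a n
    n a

n a n a n a n n

n a n a n a n n: 429 trees
a: 1 tree
a n: 1 tree
n a: 1 tree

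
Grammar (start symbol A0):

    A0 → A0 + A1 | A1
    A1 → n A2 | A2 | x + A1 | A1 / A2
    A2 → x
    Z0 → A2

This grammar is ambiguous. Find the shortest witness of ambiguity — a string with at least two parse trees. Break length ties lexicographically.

length 1: no string has ≥2 trees
length 2: no string has ≥2 trees
length 3: x + x has 2 parse trees

Two derivations of x + x:
  A0 ⇒ A0 + A1 ⇒ A1 + A1 ⇒ A2 + A1 ⇒ x + A1 ⇒ x + A2 ⇒ x + x
  A0 ⇒ A1 ⇒ x + A1 ⇒ x + A2 ⇒ x + x

x + x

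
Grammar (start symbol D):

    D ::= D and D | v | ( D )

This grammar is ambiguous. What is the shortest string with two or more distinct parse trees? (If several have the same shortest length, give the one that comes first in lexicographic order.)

length 1: no string has ≥2 trees
length 3: no string has ≥2 trees
length 5: v and v and v has 2 parse trees

Two derivations of v and v and v:
  D ⇒ D and D ⇒ D and D and D ⇒ v and D and D ⇒ v and v and D ⇒ v and v and v
  D ⇒ D and D ⇒ v and D ⇒ v and D and D ⇒ v and v and D ⇒ v and v and v

v and v and v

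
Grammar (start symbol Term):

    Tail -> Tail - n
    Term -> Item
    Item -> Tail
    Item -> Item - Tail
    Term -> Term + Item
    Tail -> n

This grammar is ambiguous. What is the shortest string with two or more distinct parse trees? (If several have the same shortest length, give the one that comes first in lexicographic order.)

length 1: no string has ≥2 trees
length 3: n - n has 2 parse trees

Two derivations of n - n:
  Term ⇒ Item ⇒ Tail ⇒ Tail - n ⇒ n - n
  Term ⇒ Item ⇒ Item - Tail ⇒ Tail - Tail ⇒ n - Tail ⇒ n - n

n - n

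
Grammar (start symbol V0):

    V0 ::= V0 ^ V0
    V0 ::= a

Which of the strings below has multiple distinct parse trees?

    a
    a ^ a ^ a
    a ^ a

a: 1 tree
a ^ a ^ a: 2 trees
a ^ a: 1 tree

a ^ a ^ a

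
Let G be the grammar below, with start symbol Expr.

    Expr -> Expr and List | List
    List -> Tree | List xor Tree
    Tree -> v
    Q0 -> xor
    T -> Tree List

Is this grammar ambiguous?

Unambiguous

Only Expr, List, Tree are reachable from Expr; ignoring the rest: This is a standard precedence ladder (Expr over List over Tree), with each level left-recursive on its own operator ('and' at Expr, 'xor' at List). That structure is LR(1), hence unambiguous.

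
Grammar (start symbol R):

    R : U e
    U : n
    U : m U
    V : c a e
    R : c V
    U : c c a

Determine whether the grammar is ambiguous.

Ambiguous

Witness: c c a e

Derivation 1: R ⇒ U e ⇒ c c a e
Derivation 2: R ⇒ c V ⇒ c c a e

Two distinct leftmost derivations for the same string.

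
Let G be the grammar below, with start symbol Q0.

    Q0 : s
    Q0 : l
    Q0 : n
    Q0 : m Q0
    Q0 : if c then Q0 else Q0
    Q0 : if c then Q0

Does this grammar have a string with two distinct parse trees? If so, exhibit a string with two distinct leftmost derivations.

Ambiguous

Witness: if c then if c then l else l

Derivation 1: Q0 ⇒ if c then Q0 else Q0 ⇒ if c then if c then Q0 else Q0 ⇒ if c then if c then l else Q0 ⇒ if c then if c then l else l
Derivation 2: Q0 ⇒ if c then Q0 ⇒ if c then if c then Q0 else Q0 ⇒ if c then if c then l else Q0 ⇒ if c then if c then l else l

Two distinct leftmost derivations for the same string.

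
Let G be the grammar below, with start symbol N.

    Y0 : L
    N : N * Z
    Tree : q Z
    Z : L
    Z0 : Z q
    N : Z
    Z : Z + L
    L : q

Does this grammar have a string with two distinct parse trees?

(Y0, Tree, Z0 are unreachable from N, so their rules don't affect L(N).) This is a standard precedence ladder (N over Z over L), with each level left-recursive on its own operator ('*' at N, '+' at Z). That structure is LR(1), hence unambiguous.

Unambiguous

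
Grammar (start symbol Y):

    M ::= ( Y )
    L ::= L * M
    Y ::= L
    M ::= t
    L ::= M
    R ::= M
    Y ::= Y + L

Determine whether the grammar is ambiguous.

Unambiguous

(R is unreachable from Y, so its rules don't affect L(Y).) Y → Y + L | L  ;  L → L * M | M  — a left-associative chain with M at the bottom. Each string factors uniquely by precedence.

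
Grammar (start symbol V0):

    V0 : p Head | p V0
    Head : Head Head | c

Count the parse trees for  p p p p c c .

Parse trees for p p p p c c:
  [V0 p [V0 p [V0 p [V0 p [Head [Head c] [Head c]]]]]]

1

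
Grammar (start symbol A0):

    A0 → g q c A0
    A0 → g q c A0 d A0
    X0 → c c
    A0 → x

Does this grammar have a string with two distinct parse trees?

Witness: g q c g q c x d x

Derivation 1: A0 ⇒ g q c A0 ⇒ g q c g q c A0 d A0 ⇒ g q c g q c x d A0 ⇒ g q c g q c x d x
Derivation 2: A0 ⇒ g q c A0 d A0 ⇒ g q c g q c A0 d A0 ⇒ g q c g q c x d A0 ⇒ g q c g q c x d x

Two distinct leftmost derivations for the same string.

Ambiguous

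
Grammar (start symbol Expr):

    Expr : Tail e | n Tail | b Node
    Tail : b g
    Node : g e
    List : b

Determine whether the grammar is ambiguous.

Ambiguous

Witness: b g e

Derivation 1: Expr ⇒ Tail e ⇒ b g e
Derivation 2: Expr ⇒ b Node ⇒ b g e

Two distinct leftmost derivations for the same string.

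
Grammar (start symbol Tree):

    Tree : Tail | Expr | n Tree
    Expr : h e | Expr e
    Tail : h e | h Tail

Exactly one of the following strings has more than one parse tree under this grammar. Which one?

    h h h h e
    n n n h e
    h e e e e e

n n n h e

h h h h e: 1 tree
n n n h e: 2 trees
h e e e e e: 1 tree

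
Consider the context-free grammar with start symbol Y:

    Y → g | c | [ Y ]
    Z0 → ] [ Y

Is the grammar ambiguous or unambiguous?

Unambiguous

Only Y is reachable from Y; ignoring the rest: L(Y) is { openⁿ atom closeⁿ : n ≥ 0 }. The bracket depth fixes n, and the derivation is forced at every step.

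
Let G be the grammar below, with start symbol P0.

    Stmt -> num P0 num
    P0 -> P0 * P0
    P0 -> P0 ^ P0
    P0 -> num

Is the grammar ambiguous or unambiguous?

Witness: num * num * num

Derivation 1: P0 ⇒ P0 * P0 ⇒ P0 * P0 * P0 ⇒ num * P0 * P0 ⇒ num * num * P0 ⇒ num * num * num
Derivation 2: P0 ⇒ P0 * P0 ⇒ num * P0 ⇒ num * P0 * P0 ⇒ num * num * P0 ⇒ num * num * num

Two distinct leftmost derivations for the same string.

Ambiguous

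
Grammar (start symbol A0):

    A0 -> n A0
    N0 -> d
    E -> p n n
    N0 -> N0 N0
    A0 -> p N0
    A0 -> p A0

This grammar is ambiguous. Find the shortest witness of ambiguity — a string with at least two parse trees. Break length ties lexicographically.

p d d d

length 2: no string has ≥2 trees
length 3: no string has ≥2 trees
length 4: p d d d has 2 parse trees

Two derivations of p d d d:
  A0 ⇒ p N0 ⇒ p N0 N0 ⇒ p d N0 ⇒ p d N0 N0 ⇒ p d d N0 ⇒ p d d d
  A0 ⇒ p N0 ⇒ p N0 N0 ⇒ p N0 N0 N0 ⇒ p d N0 N0 ⇒ p d d N0 ⇒ p d d d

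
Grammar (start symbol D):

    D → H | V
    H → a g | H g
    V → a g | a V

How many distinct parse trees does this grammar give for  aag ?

Parse trees for aag:
  [D [V a [V a g]]]

1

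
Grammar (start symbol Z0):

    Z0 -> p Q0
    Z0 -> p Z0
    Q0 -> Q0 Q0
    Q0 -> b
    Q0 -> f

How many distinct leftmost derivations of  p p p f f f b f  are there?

Parse trees for p p p f f f b f (showing first 6 of 14):
  [Z0 p [Z0 p [Z0 p [Q0 [Q0 f] [Q0 [Q0 f] [Q0 [Q0 f] [Q0 [Q0 b] [Q0 f]]]]]]]]
  [Z0 p [Z0 p [Z0 p [Q0 [Q0 f] [Q0 [Q0 f] [Q0 [Q0 [Q0 f] [Q0 b]] [Q0 f]]]]]]]
  [Z0 p [Z0 p [Z0 p [Q0 [Q0 f] [Q0 [Q0 [Q0 f] [Q0 f]] [Q0 [Q0 b] [Q0 f]]]]]]]
  [Z0 p [Z0 p [Z0 p [Q0 [Q0 f] [Q0 [Q0 [Q0 f] [Q0 [Q0 f] [Q0 b]]] [Q0 f]]]]]]
  [Z0 p [Z0 p [Z0 p [Q0 [Q0 f] [Q0 [Q0 [Q0 [Q0 f] [Q0 f]] [Q0 b]] [Q0 f]]]]]]
  [Z0 p [Z0 p [Z0 p [Q0 [Q0 [Q0 f] [Q0 f]] [Q0 [Q0 f] [Q0 [Q0 b] [Q0 f]]]]]]]

14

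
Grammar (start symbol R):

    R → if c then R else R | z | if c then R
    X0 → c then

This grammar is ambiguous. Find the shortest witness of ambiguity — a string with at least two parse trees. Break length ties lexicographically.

if c then if c then z else z

length 1: no string has ≥2 trees
length 4: no string has ≥2 trees
length 6: no string has ≥2 trees
length 7: no string has ≥2 trees
length 9: if c then if c then z else z has 2 parse trees

Two derivations of if c then if c then z else z:
  R ⇒ if c then R else R ⇒ if c then if c then R else R ⇒ if c then if c then z else R ⇒ if c then if c then z else z
  R ⇒ if c then R ⇒ if c then if c then R else R ⇒ if c then if c then z else R ⇒ if c then if c then z else z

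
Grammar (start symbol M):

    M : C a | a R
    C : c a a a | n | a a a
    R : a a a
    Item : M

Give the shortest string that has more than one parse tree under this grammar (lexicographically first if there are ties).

length 2: no string has ≥2 trees
length 4: a a a a has 2 parse trees

Two derivations of a a a a:
  M ⇒ C a ⇒ a a a a
  M ⇒ a R ⇒ a a a a

a a a a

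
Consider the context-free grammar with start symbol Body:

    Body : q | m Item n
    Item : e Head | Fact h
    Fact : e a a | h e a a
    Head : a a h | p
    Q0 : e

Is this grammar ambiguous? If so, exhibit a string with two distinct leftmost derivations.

Ambiguous

Witness: m e a a h n

Derivation 1: Body ⇒ m Item n ⇒ m e Head n ⇒ m e a a h n
Derivation 2: Body ⇒ m Item n ⇒ m Fact h n ⇒ m e a a h n

Two distinct leftmost derivations for the same string.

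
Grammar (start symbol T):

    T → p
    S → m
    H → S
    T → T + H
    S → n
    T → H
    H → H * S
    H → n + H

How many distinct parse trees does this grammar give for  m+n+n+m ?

4

Parse trees for m+n+n+m:
  [T [T [H [S m]]] + [H n + [H n + [H [S m]]]]]
  [T [T [T [H [S m]]] + [H [S n]]] + [H n + [H [S m]]]]
  [T [T [T [H [S m]]] + [H n + [H [S n]]]] + [H [S m]]]
  [T [T [T [T [H [S m]]] + [H [S n]]] + [H [S n]]] + [H [S m]]]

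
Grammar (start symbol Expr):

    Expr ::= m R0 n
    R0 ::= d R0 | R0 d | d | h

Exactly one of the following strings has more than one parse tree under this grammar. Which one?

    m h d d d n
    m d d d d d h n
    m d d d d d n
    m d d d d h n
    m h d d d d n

m h d d d n: 1 tree
m d d d d d h n: 1 tree
m d d d d d n: 16 trees
m d d d d h n: 1 tree
m h d d d d n: 1 tree

m d d d d d n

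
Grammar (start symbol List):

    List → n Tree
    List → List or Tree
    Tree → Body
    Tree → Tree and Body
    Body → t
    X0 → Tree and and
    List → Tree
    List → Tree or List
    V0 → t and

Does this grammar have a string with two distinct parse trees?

Ambiguous

Witness: t or t

Derivation 1: List ⇒ List or Tree ⇒ Tree or Tree ⇒ Body or Tree ⇒ t or Tree ⇒ t or Body ⇒ t or t
Derivation 2: List ⇒ Tree or List ⇒ Body or List ⇒ t or List ⇒ t or Tree ⇒ t or Body ⇒ t or t

Two distinct leftmost derivations for the same string.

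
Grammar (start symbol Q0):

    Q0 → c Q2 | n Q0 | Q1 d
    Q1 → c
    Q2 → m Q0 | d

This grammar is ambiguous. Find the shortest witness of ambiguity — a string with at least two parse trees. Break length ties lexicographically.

length 2: c d has 2 parse trees

Two derivations of c d:
  Q0 ⇒ c Q2 ⇒ c d
  Q0 ⇒ Q1 d ⇒ c d

c d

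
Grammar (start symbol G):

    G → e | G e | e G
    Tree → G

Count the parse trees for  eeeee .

Parse trees for eeeee (showing first 6 of 16):
  [G [G [G [G [G e] e] e] e] e]
  [G [G [G [G e [G e]] e] e] e]
  [G [G [G e [G [G e] e]] e] e]
  [G [G [G e [G e [G e]]] e] e]
  [G [G e [G [G [G e] e] e]] e]
  [G [G e [G [G e [G e]] e]] e]

16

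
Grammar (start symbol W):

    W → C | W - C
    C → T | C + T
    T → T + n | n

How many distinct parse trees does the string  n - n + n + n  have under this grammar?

4

Parse trees for n - n + n + n:
  [W [W [C [T n]]] - [C [T [T [T n] + n] + n]]]
  [W [W [C [T n]]] - [C [C [T n]] + [T [T n] + n]]]
  [W [W [C [T n]]] - [C [C [T [T n] + n]] + [T n]]]
  [W [W [C [T n]]] - [C [C [C [T n]] + [T n]] + [T n]]]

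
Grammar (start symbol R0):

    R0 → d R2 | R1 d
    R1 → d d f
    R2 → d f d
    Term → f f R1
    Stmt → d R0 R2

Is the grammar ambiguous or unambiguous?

Ambiguous

Witness: d d f d

Derivation 1: R0 ⇒ d R2 ⇒ d d f d
Derivation 2: R0 ⇒ R1 d ⇒ d d f d

Two distinct leftmost derivations for the same string.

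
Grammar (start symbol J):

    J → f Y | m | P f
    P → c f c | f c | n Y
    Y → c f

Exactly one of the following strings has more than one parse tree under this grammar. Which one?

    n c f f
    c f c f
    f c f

n c f f: 1 tree
c f c f: 1 tree
f c f: 2 trees

f c f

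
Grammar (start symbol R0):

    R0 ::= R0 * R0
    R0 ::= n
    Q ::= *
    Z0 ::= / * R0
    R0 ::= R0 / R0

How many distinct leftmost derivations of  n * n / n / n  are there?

Parse trees for n * n / n / n:
  [R0 [R0 n] * [R0 [R0 n] / [R0 [R0 n] / [R0 n]]]]
  [R0 [R0 n] * [R0 [R0 [R0 n] / [R0 n]] / [R0 n]]]
  [R0 [R0 [R0 n] * [R0 n]] / [R0 [R0 n] / [R0 n]]]
  [R0 [R0 [R0 n] * [R0 [R0 n] / [R0 n]]] / [R0 n]]
  [R0 [R0 [R0 [R0 n] * [R0 n]] / [R0 n]] / [R0 n]]

5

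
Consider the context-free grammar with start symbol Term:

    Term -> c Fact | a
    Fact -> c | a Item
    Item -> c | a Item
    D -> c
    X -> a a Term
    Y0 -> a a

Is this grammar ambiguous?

Unambiguous

(D, X, Y0 are unreachable from Term, so their rules don't affect L(Term).) Restricted to the reachable nonterminals, every rule has the form A → t or A → t B, and no two rules for the same A share a first terminal. The grammar encodes a DFA — one run per string.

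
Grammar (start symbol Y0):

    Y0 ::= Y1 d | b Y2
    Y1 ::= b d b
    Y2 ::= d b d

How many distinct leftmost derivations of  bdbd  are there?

Parse trees for bdbd:
  [Y0 [Y1 b d b] d]
  [Y0 b [Y2 d b d]]

2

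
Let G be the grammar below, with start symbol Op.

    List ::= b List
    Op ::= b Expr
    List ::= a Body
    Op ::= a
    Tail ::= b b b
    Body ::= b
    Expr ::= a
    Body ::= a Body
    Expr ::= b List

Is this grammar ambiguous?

Unambiguous

Only Op, Expr, List, Body are reachable from Op; ignoring the rest: The reachable rules are right-linear with at most one rule per (nonterminal, next-terminal) pair. Each input token forces the next rule, so parsing is deterministic.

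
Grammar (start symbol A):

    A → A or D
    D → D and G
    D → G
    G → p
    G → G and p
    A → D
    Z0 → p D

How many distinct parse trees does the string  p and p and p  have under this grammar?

Parse trees for p and p and p:
  [A [D [D [G p]] and [G [G p] and p]]]
  [A [D [D [D [G p]] and [G p]] and [G p]]]
  [A [D [D [G [G p] and p]] and [G p]]]
  [A [D [G [G [G p] and p] and p]]]

4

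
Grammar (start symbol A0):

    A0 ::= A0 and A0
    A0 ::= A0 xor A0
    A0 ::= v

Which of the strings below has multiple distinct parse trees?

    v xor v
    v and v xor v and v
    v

v and v xor v and v

v xor v: 1 tree
v and v xor v and v: 5 trees
v: 1 tree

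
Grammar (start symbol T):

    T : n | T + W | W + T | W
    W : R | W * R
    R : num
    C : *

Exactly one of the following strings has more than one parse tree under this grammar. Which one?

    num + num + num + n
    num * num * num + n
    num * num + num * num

num * num + num * num

num + num + num + n: 1 tree
num * num * num + n: 1 tree
num * num + num * num: 2 trees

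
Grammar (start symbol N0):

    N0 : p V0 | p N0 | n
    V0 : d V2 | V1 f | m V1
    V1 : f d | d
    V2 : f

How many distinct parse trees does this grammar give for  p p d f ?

Parse trees for p p d f:
  [N0 p [N0 p [V0 d [V2 f]]]]
  [N0 p [N0 p [V0 [V1 d] f]]]

2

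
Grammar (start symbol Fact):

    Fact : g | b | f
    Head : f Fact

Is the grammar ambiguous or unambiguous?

Unambiguous

(Head is unreachable from Fact, so its rules don't affect L(Fact).) Restricted to the reachable nonterminals, every rule has the form A → t or A → t B, and no two rules for the same A share a first terminal. The grammar encodes a DFA — one run per string.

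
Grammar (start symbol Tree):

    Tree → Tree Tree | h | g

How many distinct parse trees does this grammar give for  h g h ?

2

Parse trees for h g h:
  [Tree [Tree h] [Tree [Tree g] [Tree h]]]
  [Tree [Tree [Tree h] [Tree g]] [Tree h]]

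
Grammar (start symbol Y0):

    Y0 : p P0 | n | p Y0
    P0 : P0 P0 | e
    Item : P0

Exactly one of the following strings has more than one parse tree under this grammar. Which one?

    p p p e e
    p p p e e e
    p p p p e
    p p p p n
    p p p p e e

p p p e e e

p p p e e: 1 tree
p p p e e e: 2 trees
p p p p e: 1 tree
p p p p n: 1 tree
p p p p e e: 1 tree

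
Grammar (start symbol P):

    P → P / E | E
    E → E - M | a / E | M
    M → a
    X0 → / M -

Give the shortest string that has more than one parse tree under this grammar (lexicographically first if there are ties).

a / a

length 1: no string has ≥2 trees
length 3: a / a has 2 parse trees

Two derivations of a / a:
  P ⇒ P / E ⇒ E / E ⇒ M / E ⇒ a / E ⇒ a / M ⇒ a / a
  P ⇒ E ⇒ a / E ⇒ a / M ⇒ a / a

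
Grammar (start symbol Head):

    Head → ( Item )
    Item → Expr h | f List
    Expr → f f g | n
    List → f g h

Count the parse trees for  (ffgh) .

2

Parse trees for (ffgh):
  [Head ( [Item [Expr f f g] h] )]
  [Head ( [Item f [List f g h]] )]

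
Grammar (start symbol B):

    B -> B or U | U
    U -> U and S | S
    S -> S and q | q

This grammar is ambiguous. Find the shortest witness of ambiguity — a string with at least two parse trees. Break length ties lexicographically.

q and q

length 1: no string has ≥2 trees
length 3: q and q has 2 parse trees

Two derivations of q and q:
  B ⇒ U ⇒ U and S ⇒ S and S ⇒ q and S ⇒ q and q
  B ⇒ U ⇒ S ⇒ S and q ⇒ q and q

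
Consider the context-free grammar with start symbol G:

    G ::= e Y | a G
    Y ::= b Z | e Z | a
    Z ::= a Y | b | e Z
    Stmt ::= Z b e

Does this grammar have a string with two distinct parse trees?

Unambiguous

(Stmt is unreachable from G, so its rules don't affect L(G).) Each reachable nonterminal has at most one production per leading terminal, and all productions are right-linear; the derivation is determined token-by-token.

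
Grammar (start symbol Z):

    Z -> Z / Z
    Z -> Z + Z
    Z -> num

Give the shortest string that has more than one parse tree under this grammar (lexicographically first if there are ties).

length 1: no string has ≥2 trees
length 3: no string has ≥2 trees
length 5: num + num + num has 2 parse trees

Two derivations of num + num + num:
  Z ⇒ Z + Z ⇒ Z + Z + Z ⇒ num + Z + Z ⇒ num + num + Z ⇒ num + num + num
  Z ⇒ Z + Z ⇒ num + Z ⇒ num + Z + Z ⇒ num + num + Z ⇒ num + num + num

num + num + num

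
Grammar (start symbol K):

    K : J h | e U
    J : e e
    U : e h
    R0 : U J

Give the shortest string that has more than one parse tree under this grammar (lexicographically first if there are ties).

e e h

length 3: e e h has 2 parse trees

Two derivations of e e h:
  K ⇒ J h ⇒ e e h
  K ⇒ e U ⇒ e e h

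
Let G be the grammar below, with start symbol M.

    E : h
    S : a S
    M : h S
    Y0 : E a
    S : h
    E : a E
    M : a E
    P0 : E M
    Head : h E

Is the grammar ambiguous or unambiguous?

(Y0, Head, P0 are unreachable from M, so their rules don't affect L(M).) The reachable rules are right-linear with at most one rule per (nonterminal, next-terminal) pair. Each input token forces the next rule, so parsing is deterministic.

Unambiguous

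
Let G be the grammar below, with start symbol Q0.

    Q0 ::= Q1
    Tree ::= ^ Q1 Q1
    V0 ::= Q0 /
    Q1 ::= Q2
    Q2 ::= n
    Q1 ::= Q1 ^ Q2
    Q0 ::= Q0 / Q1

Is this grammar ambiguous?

Unambiguous

Only Q0, Q1, Q2 are reachable from Q0; ignoring the rest: Q0 → Q0 / Q1 | Q1  ;  Q1 → Q1 ^ Q2 | Q2  — a left-associative chain with Q2 at the bottom. Each string factors uniquely by precedence.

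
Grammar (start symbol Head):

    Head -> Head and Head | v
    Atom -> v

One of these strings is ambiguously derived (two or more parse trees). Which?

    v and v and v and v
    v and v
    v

v and v and v and v

v and v and v and v: 5 trees
v and v: 1 tree
v: 1 tree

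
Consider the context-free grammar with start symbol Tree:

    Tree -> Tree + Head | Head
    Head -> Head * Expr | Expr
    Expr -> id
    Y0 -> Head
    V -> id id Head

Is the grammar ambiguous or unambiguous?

Unambiguous

(Y0, V are unreachable from Tree, so their rules don't affect L(Tree).) The grammar is stratified — Tree handles '+' (left-recursive), Head handles '*', Expr atoms. Each operator has a fixed associativity and precedence level, so every string has one parse.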